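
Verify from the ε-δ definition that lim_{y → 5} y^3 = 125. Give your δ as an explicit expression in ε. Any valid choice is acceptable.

Let ε > 0. We seek δ > 0 with 0 < |y − 5| < δ ⇒ |y^3 − 125| < ε.
Factor: y^3 − 125 = (y − 5)(y^2 + 5y + 25), so |y^3 − 125| = |y − 5|·|y^2 + 5y + 25|.
Restrict δ ≤ 2. Then |y − 5| < 2 gives |y| < 7, so by the triangle inequality |y^2 + 5y + 25| ≤ 7^2 + 5·7 + 25 = 109.
Hence |y^3 − 125| ≤ 109|y − 5|, which is < ε once |y − 5| < ε/109.
Take δ = min(2, ε/109). If 0 < |y − 5| < δ then both bounds hold and |y^3 − 125| ≤ 109|y − 5| < 109·(ε/109) = ε.

δ = min(2, ε/109)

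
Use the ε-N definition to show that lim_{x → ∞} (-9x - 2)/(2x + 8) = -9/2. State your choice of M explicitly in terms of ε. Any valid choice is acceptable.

M = 17/ε

Let ε > 0. We seek M > 0 such that x > M implies |(-9x - 2)/(2x + 8) + 9/2| < ε.
(-9x - 2)/(2x + 8) + 9/2 = (2(-9x - 2) − (-9)(2x + 8)) / (2(2x + 8)) = 68/(2(2x + 8)).
For x > 0 we have 2x + 8 > 2x, so |(-9x - 2)/(2x + 8) + 9/2| = 68/(2(2x + 8)) < 68/(2·2x) = 17/x.
Thus |(-9x - 2)/(2x + 8) + 9/2| < ε whenever x > 17/ε.
Take M = 17/ε. If x > M then |(-9x - 2)/(2x + 8) + 9/2| < 17/x < ε.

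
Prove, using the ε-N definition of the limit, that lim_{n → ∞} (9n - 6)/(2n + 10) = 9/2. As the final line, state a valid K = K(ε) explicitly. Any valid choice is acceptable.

K = (51/2)/ε

Fix ε > 0. For n ≥ 1, |(9n - 6)/(2n + 10) − (9/2)| = |-102|/(2(2n + 10)) = 102/(2(2n + 10)).
Since 2n + 10 ≥ 2n for n ≥ 1, this is ≤ 102/(2·2n) = (51/2)/n.
So |(9n - 6)/(2n + 10) − (9/2)| < ε whenever n > (51/2)/ε.
Take K = (51/2)/ε. If n > K then |(9n - 6)/(2n + 10) − (9/2)| ≤ (51/2)/n < ε.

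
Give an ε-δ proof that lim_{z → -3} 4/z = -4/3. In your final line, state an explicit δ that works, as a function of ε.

δ = min(3/2, (9/8)ε)

Suppose ε > 0. We seek δ > 0 such that 0 < |z + 3| < δ implies |4/z + 4/3| < ε.
|4/z + 4/3| = 4·|-3 − z|/(3·|z|) = 4|z + 3|/(3|z|).
Restrict δ ≤ 3/2. Then |z + 3| < 3/2 gives |z| > 3/2, so 3|z| > 9/2.
Then |4/z + 4/3| < 4|z + 3|/(9/2), which is < ε when |z + 3| < (9/8)ε.
Take δ = min(3/2, (9/8)ε). Then 0 < |z + 3| < δ gives both |z + 3| < 3/2 and |z + 3| < (9/8)ε, so |4/z + 4/3| < ε.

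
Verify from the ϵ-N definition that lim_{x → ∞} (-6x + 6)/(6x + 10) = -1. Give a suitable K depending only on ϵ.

K = (8/3)/ϵ

Fix ϵ > 0. We seek K > 0 such that x > K implies |(-6x + 6)/(6x + 10) + 1| < ϵ.
(-6x + 6)/(6x + 10) + 1 = (6(-6x + 6) − (-6)(6x + 10)) / (6(6x + 10)) = 96/(6(6x + 10)).
For x > 0 we have 6x + 10 > 6x, so |(-6x + 6)/(6x + 10) + 1| = 96/(6(6x + 10)) < 96/(6·6x) = (8/3)/x.
Thus |(-6x + 6)/(6x + 10) + 1| < ϵ whenever x > (8/3)/ϵ.
Take K = (8/3)/ϵ. If x > K then |(-6x + 6)/(6x + 10) + 1| < (8/3)/x < ϵ.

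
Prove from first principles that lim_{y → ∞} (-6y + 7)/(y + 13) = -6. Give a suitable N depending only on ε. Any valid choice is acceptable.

Let ε > 0 be given. We seek N > 0 such that y > N implies |(-6y + 7)/(y + 13) + 6| < ε.
(-6y + 7)/(y + 13) + 6 = ((-6y + 7) − (-6)(y + 13)) / ((y + 13)) = 85/((y + 13)).
For y > 0 we have y + 13 > y, so |(-6y + 7)/(y + 13) + 6| = 85/((y + 13)) < 85/(y) = 85/y.
Thus |(-6y + 7)/(y + 13) + 6| < ε whenever y > 85/ε.
Take N = 85/ε. If y > N then |(-6y + 7)/(y + 13) + 6| < 85/y < ε.

N = 85/ε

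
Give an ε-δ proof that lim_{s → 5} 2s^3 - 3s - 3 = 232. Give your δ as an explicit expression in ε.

δ = min(1, ε/179)

Fix ε > 0. We want δ > 0 such that 0 < |s − 5| < δ implies |(2s^3 - 3s - 3) − 232| < ε.
(2s^3 - 3s - 3) − 232 = 2s^3 - 3s - 235 = (s − 5)(2s^2 + 10s + 47).
So |(2s^3 - 3s - 3) − 232| = |s − 5|·|2s^2 + 10s + 47|.
Assume first that |s − 5| < 1, so |s| < 6. Then |2s^2 + 10s + 47| ≤ 2·6^2 + 10·6 + 47 = 179.
Hence |(2s^3 - 3s - 3) − 232| ≤ 179|s − 5| < ε provided |s − 5| < ε/179.
Choosing δ = min(1, ε/179) ensures both conditions, hence |(2s^3 - 3s - 3) − 232| < ε.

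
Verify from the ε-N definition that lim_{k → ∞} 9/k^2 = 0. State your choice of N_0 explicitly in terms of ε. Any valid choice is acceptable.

N_0 = (9/ε)^{1/2}

Let ε > 0 be given. For k ≥ 1, |9/k^2 − 0| = 9/k^2.
9/k^2 < ε ⇔ k^2 > 9/ε ⇔ k > (9/ε)^{1/2}.
Take N_0 = (9/ε)^{1/2}. Then k > N_0 implies 9/k^2 < ε.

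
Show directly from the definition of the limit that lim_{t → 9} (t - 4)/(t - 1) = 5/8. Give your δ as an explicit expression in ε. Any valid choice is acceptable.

δ = min(4, (32/3)ε)

Let ε > 0 be given. We want δ > 0 with 0 < |t − 9| < δ ⇒ |(t - 4)/(t - 1) − (5/8)| < ε.
Combining over a common denominator, (t - 4)/(t - 1) − (5/8) = [(t - 4)·8 − 5·(t - 1)] / [8·(t - 1)] = 3(t − 9) / (8(t - 1)).
So |(t - 4)/(t - 1) − (5/8)| = 3|t − 9| / (8·|t − 1|).
Restrict δ ≤ 4. Then |t − 9| < 4 gives |t − 1| = |(t − 9) + 8| ≥ 8 − 4 = 4.
Hence |(t - 4)/(t - 1) − (5/8)| < 3|t − 9|/(8·4) = (3/32)|t − 9|, which is < ε once |t − 9| < (32/3)ε.
Take δ = min(4, (32/3)ε). Then 0 < |t − 9| < δ forces both bounds, so |(t - 4)/(t - 1) − (5/8)| < ε.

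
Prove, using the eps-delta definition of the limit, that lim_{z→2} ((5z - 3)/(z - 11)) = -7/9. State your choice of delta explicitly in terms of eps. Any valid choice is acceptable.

delta = min(9/2, (81/104)eps)

Fix eps > 0. We want delta > 0 with 0 < |z − 2| < delta ⇒ |(5z - 3)/(z - 11) + 7/9| < eps.
Combining over a common denominator, (5z - 3)/(z - 11) + 7/9 = [(5z - 3)·(-9) − 7·(z - 11)] / [(-9)·(z - 11)] = -52(z − 2) / ((-9)(z - 11)).
So |(5z - 3)/(z - 11) + 7/9| = 52|z − 2| / (9·|z − 11|).
Require delta ≤ 9/2, so |z − 11| ≥ |-9| − |z − 2| > 9 − 9/2 = 9/2.
Hence |(5z - 3)/(z - 11) + 7/9| < 52|z − 2|/(9·(9/2)) = (104/81)|z − 2|, which is < eps once |z − 2| < (81/104)eps.
Take delta = min(9/2, (81/104)eps). Then 0 < |z − 2| < delta forces both bounds, so |(5z - 3)/(z - 11) + 7/9| < eps.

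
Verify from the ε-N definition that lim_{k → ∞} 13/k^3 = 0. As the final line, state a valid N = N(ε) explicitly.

Let ε > 0. For k ≥ 1, |13/k^3 − 0| = 13/k^3.
13/k^3 < ε ⇔ k^3 > 13/ε ⇔ k > (13/ε)^{1/3}.
Take N = (13/ε)^{1/3}. Then k > N implies 13/k^3 < ε.

N = (13/ε)^{1/3}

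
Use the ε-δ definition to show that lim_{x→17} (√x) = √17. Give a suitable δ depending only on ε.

δ = min(17, √17·ε)

Let ε > 0. We want δ > 0 such that 0 < |x − 17| < δ implies |√x − √17| < ε.
Rationalise: √x − √17 = (x − 17)/(√x + √17), so |√x − √17| = |x − 17|/(√x + √17).
Restrict δ ≤ 17 so that |x − 17| < 17 forces x > 0, and then √x + √17 > √17.
Hence |√x − √17| < |x − 17|/√17, which is < ε once |x − 17| < √17·ε.
Take δ = min(17, √17·ε). If 0 < |x − 17| < δ then x > 0 and |√x − √17| < |x − 17|/√17 < ε.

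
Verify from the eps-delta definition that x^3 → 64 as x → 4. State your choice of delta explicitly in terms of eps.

Let eps > 0. We seek delta > 0 with 0 < |x − 4| < delta ⇒ |x^3 − 64| < eps.
Factor: x^3 − 64 = (x − 4)(x^2 + 4x + 16), so |x^3 − 64| = |x − 4|·|x^2 + 4x + 16|.
Restrict delta ≤ 1. Then |x − 4| < 1 gives |x| < 5, so by the triangle inequality |x^2 + 4x + 16| ≤ 5^2 + 4·5 + 16 = 61.
Hence |x^3 − 64| ≤ 61|x − 4|, which is < eps once |x − 4| < eps/61.
Take delta = min(1, eps/61). If 0 < |x − 4| < delta then both bounds hold and |x^3 − 64| ≤ 61|x − 4| < 61·(eps/61) = eps.

delta = min(1, eps/61)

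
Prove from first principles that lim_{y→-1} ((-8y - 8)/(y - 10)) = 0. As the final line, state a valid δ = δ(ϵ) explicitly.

Fix ϵ > 0. We want δ > 0 with 0 < |y + 1| < δ ⇒ |(-8y - 8)/(y - 10) − 0| < ϵ.
Combining over a common denominator, (-8y - 8)/(y - 10) − 0 = [(-8y - 8)·(-11) − 0·(y - 10)] / [(-11)·(y - 10)] = 88(y + 1) / ((-11)(y - 10)).
So |(-8y - 8)/(y - 10) − 0| = 88|y + 1| / (11·|y − 10|).
Restrict δ ≤ 11/2. Then |y + 1| < 11/2 gives |y − 10| = |(y + 1) + (-11)| ≥ 11 − 11/2 = 11/2.
Hence |(-8y - 8)/(y - 10) − 0| < 88|y + 1|/(11·(11/2)) = (16/11)|y + 1|, which is < ϵ once |y + 1| < (11/16)ϵ.
Take δ = min(11/2, (11/16)ϵ). Then 0 < |y + 1| < δ forces both bounds, so |(-8y - 8)/(y - 10) − 0| < ϵ.

δ = min(11/2, (11/16)ϵ)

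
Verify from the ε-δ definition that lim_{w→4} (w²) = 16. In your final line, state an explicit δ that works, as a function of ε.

δ = min(2, ε/10)

Let ε > 0 be given. We seek δ > 0 with 0 < |w − 4| < δ ⇒ |w² − 16| < ε.
Factor: w² − 16 = (w − 4)(w + 4), so |w² − 16| = |w − 4|·|w + 4|.
Restrict δ ≤ 2. Then |w − 4| < 2 gives |w| < 6, so by the triangle inequality |w + 4| ≤ 6 + 4 = 10.
Hence |w² − 16| ≤ 10|w − 4|, which is < ε once |w − 4| < ε/10.
Take δ = min(2, ε/10). If 0 < |w − 4| < δ then both bounds hold and |w² − 16| ≤ 10|w − 4| < 10·(ε/10) = ε.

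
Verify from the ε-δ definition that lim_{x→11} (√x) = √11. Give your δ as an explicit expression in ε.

δ = min(11, √11·ε)

Suppose ε > 0. We want δ > 0 such that 0 < |x − 11| < δ implies |√x − √11| < ε.
Multiplying by the conjugate, |√x − √11| = |x − 11|/(√x + √11).
Restrict δ ≤ 11 so that |x − 11| < 11 forces x > 0, and then √x + √11 > √11.
Hence |√x − √11| < |x − 11|/√11, which is < ε once |x − 11| < √11·ε.
Take δ = min(11, √11·ε). If 0 < |x − 11| < δ then x > 0 and |√x − √11| < |x − 11|/√11 < ε.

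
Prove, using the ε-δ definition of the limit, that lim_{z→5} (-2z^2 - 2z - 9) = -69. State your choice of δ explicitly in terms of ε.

Let ε > 0 be given. We want δ > 0 such that 0 < |z − 5| < δ implies |(-2z^2 - 2z - 9) + 69| < ε.
(-2z^2 - 2z - 9) + 69 = -2z^2 - 2z + 60 = (z − 5)(-2z - 12).
So |(-2z^2 - 2z - 9) + 69| = |z − 5|·|-2z - 12|.
Assume first that |z − 5| < 2, so |z| < 7. Then |-2z - 12| ≤ 2·7 + 12 = 26.
Hence |(-2z^2 - 2z - 9) + 69| ≤ 26|z − 5| < ε provided |z − 5| < ε/26.
Choosing δ = min(2, ε/26) ensures both conditions, hence |(-2z^2 - 2z - 9) + 69| < ε.

δ = min(2, ε/26)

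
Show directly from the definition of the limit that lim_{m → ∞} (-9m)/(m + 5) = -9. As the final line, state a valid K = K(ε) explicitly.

K = 45/ε

Let ε > 0. For m ≥ 1, |(-9m)/(m + 5) + 9| = |45|/((m + 5)) = 45/((m + 5)).
Since m + 5 ≥ m for m ≥ 1, this is ≤ 45/(m) = 45/m.
So |(-9m)/(m + 5) + 9| < ε whenever m > 45/ε.
Take K = 45/ε. If m > K then |(-9m)/(m + 5) + 9| ≤ 45/m < ε.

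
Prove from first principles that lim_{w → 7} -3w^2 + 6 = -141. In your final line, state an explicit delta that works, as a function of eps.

Let eps > 0. We want delta > 0 such that 0 < |w − 7| < delta implies |(-3w^2 + 6) + 141| < eps.
(-3w^2 + 6) + 141 = -3w^2 + 147 = (w − 7)(-3w - 21).
So |(-3w^2 + 6) + 141| = |w − 7|·|-3w - 21|.
Assume first that |w − 7| < 2, so |w| < 9. Then |-3w - 21| ≤ 3·9 + 21 = 48.
Hence |(-3w^2 + 6) + 141| ≤ 48|w − 7| < eps provided |w − 7| < eps/48.
Choosing delta = min(2, eps/48) ensures both conditions, hence |(-3w^2 + 6) + 141| < eps.

delta = min(2, eps/48)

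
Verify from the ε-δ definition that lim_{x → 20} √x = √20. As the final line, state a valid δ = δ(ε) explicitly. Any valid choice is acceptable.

δ = min(20, √20·ε)

Fix ε > 0. We want δ > 0 such that 0 < |x − 20| < δ implies |√x − √20| < ε.
Multiplying by the conjugate, |√x − √20| = |x − 20|/(√x + √20).
Restrict δ ≤ 20 so that |x − 20| < 20 forces x > 0, and then √x + √20 > √20.
Hence |√x − √20| < |x − 20|/√20, which is < ε once |x − 20| < √20·ε.
Take δ = min(20, √20·ε). If 0 < |x − 20| < δ then x > 0 and |√x − √20| < |x − 20|/√20 < ε.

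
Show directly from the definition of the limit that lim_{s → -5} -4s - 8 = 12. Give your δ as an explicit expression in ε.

δ = ε/4

Let ε > 0 be given. We need δ > 0 so that 0 < |s + 5| < δ implies |(-4s - 8) − 12| < ε.
Since (-4s - 8) − 12 = -4(s + 5), we have |(-4s - 8) − 12| = 4|s + 5|.
Thus it suffices that |s + 5| < ε/4.
Choosing δ = ε/4 gives |(-4s - 8) − 12| = 4|s + 5| < ε whenever |s + 5| < δ.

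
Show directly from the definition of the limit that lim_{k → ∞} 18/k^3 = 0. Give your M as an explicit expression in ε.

Fix ε > 0. For k ≥ 1, |18/k^3 − 0| = 18/k^3.
18/k^3 < ε ⇔ k^3 > 18/ε ⇔ k > (18/ε)^{1/3}.
Take M = (18/ε)^{1/3}. Then k > M implies 18/k^3 < ε.

M = (18/ε)^{1/3}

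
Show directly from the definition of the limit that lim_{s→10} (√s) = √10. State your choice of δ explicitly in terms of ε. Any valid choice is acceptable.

Fix ε > 0. We want δ > 0 such that 0 < |s − 10| < δ implies |√s − √10| < ε.
Rationalise: √s − √10 = (s − 10)/(√s + √10), so |√s − √10| = |s − 10|/(√s + √10).
Restrict δ ≤ 10 so that |s − 10| < 10 forces s > 0, and then √s + √10 > √10.
Hence |√s − √10| < |s − 10|/√10, which is < ε once |s − 10| < √10·ε.
Take δ = min(10, √10·ε). If 0 < |s − 10| < δ then s > 0 and |√s − √10| < |s − 10|/√10 < ε.

δ = min(10, √10·ε)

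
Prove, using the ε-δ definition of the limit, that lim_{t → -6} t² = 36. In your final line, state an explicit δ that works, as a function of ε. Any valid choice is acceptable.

δ = min(1, ε/13)

Suppose ε > 0. We seek δ > 0 with 0 < |t + 6| < δ ⇒ |t² − 36| < ε.
Factor: t² − 36 = (t + 6)(t - 6), so |t² − 36| = |t + 6|·|t - 6|.
Impose δ ≤ 1 so that |t| < 7; then |t - 6| ≤ 13.
Hence |t² − 36| ≤ 13|t + 6|, which is < ε once |t + 6| < ε/13.
Take δ = min(1, ε/13). If 0 < |t + 6| < δ then both bounds hold and |t² − 36| ≤ 13|t + 6| < 13·(ε/13) = ε.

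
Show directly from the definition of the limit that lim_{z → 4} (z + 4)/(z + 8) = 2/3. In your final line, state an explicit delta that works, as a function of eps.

delta = min(6, 18eps)

Let eps > 0. We want delta > 0 with 0 < |z − 4| < delta ⇒ |(z + 4)/(z + 8) − (2/3)| < eps.
Combining over a common denominator, (z + 4)/(z + 8) − (2/3) = [(z + 4)·12 − 8·(z + 8)] / [12·(z + 8)] = 4(z − 4) / (12(z + 8)).
So |(z + 4)/(z + 8) − (2/3)| = 4|z − 4| / (12·|z + 8|).
Require delta ≤ 6, so |z + 8| ≥ |12| − |z − 4| > 12 − 6 = 6.
Hence |(z + 4)/(z + 8) − (2/3)| < 4|z − 4|/(12·6) = (1/18)|z − 4|, which is < eps once |z − 4| < 18eps.
Take delta = min(6, 18eps). Then 0 < |z − 4| < delta forces both bounds, so |(z + 4)/(z + 8) − (2/3)| < eps.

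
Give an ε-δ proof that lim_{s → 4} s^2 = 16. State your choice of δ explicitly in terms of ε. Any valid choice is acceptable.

δ = min(1, ε/9)

Suppose ε > 0. We seek δ > 0 with 0 < |s − 4| < δ ⇒ |s^2 − 16| < ε.
Factor: s^2 − 16 = (s − 4)(s + 4), so |s^2 − 16| = |s − 4|·|s + 4|.
Impose δ ≤ 1 so that |s| < 5; then |s + 4| ≤ 9.
Hence |s^2 − 16| ≤ 9|s − 4|, which is < ε once |s − 4| < ε/9.
Take δ = min(1, ε/9). If 0 < |s − 4| < δ then both bounds hold and |s^2 − 16| ≤ 9|s − 4| < 9·(ε/9) = ε.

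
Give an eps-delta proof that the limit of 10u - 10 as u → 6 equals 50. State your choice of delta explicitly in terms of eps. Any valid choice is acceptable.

Let eps > 0. We need delta > 0 so that 0 < |u − 6| < delta implies |(10u - 10) − 50| < eps.
|(10u - 10) − 50| = |10u - 60| = 10|u − 6|.
So 10|u − 6| < eps exactly when |u − 6| < eps/10.
Choosing delta = eps/10 gives |(10u - 10) − 50| = 10|u − 6| < eps whenever |u − 6| < delta.

delta = eps/10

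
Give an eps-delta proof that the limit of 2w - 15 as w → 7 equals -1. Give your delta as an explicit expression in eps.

delta = eps/2

Fix eps > 0. We need delta > 0 so that 0 < |w − 7| < delta implies |(2w - 15) + 1| < eps.
Since (2w - 15) + 1 = 2(w − 7), we have |(2w - 15) + 1| = 2|w − 7|.
Thus it suffices that |w − 7| < eps/2.
Take delta = eps/2. If 0 < |w − 7| < delta then |(2w - 15) + 1| = 2|w − 7| < 2·(eps/2) = eps.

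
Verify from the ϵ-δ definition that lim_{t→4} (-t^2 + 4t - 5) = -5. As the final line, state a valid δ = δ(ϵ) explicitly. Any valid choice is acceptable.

Fix ϵ > 0. We want δ > 0 such that 0 < |t − 4| < δ implies |(-t^2 + 4t - 5) + 5| < ϵ.
(-t^2 + 4t - 5) + 5 = -t^2 + 4t = (t − 4)(-t).
So |(-t^2 + 4t - 5) + 5| = |t − 4|·|-t|.
Assume first that |t − 4| < 2, so |t| < 6. Then |-t| ≤ 6 = 6.
Hence |(-t^2 + 4t - 5) + 5| ≤ 6|t − 4| < ϵ provided |t − 4| < ϵ/6.
Choosing δ = min(2, ϵ/6) ensures both conditions, hence |(-t^2 + 4t - 5) + 5| < ϵ.

δ = min(2, ϵ/6)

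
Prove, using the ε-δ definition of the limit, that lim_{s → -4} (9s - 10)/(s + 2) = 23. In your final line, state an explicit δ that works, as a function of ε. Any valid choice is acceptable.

δ = min(1, (1/14)ε)

Let ε > 0. We want δ > 0 with 0 < |s + 4| < δ ⇒ |(9s - 10)/(s + 2) − 23| < ε.
Combining over a common denominator, (9s - 10)/(s + 2) − 23 = [(9s - 10)·(-2) − (-46)·(s + 2)] / [(-2)·(s + 2)] = 28(s + 4) / ((-2)(s + 2)).
So |(9s - 10)/(s + 2) − 23| = 28|s + 4| / (2·|s + 2|).
Restrict δ ≤ 1. Then |s + 4| < 1 gives |s + 2| = |(s + 4) + (-2)| ≥ 2 − 1 = 1.
Hence |(9s - 10)/(s + 2) − 23| < 28|s + 4|/(2·1) = 14|s + 4|, which is < ε once |s + 4| < (1/14)ε.
Take δ = min(1, (1/14)ε). Then 0 < |s + 4| < δ forces both bounds, so |(9s - 10)/(s + 2) − 23| < ε.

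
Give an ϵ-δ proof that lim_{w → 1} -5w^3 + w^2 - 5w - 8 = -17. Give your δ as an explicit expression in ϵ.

δ = min(2, ϵ/66)

Fix ϵ > 0. We want δ > 0 such that 0 < |w − 1| < δ implies |(-5w^3 + w^2 - 5w - 8) + 17| < ϵ.
(-5w^3 + w^2 - 5w - 8) + 17 = -5w^3 + w^2 - 5w + 9 = (w − 1)(-5w^2 - 4w - 9).
So |(-5w^3 + w^2 - 5w - 8) + 17| = |w − 1|·|-5w^2 - 4w - 9|.
Assume first that |w − 1| < 2, so |w| < 3. Then |-5w^2 - 4w - 9| ≤ 5·3^2 + 4·3 + 9 = 66.
Hence |(-5w^3 + w^2 - 5w - 8) + 17| ≤ 66|w − 1| < ϵ provided |w − 1| < ϵ/66.
Choosing δ = min(2, ϵ/66) ensures both conditions, hence |(-5w^3 + w^2 - 5w - 8) + 17| < ϵ.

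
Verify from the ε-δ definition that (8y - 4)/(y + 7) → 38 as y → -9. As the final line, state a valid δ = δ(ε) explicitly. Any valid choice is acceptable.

Let ε > 0. We want δ > 0 with 0 < |y + 9| < δ ⇒ |(8y - 4)/(y + 7) − 38| < ε.
Combining over a common denominator, (8y - 4)/(y + 7) − 38 = [(8y - 4)·(-2) − (-76)·(y + 7)] / [(-2)·(y + 7)] = 60(y + 9) / ((-2)(y + 7)).
So |(8y - 4)/(y + 7) − 38| = 60|y + 9| / (2·|y + 7|).
Require δ ≤ 1, so |y + 7| ≥ |-2| − |y + 9| > 2 − 1 = 1.
Hence |(8y - 4)/(y + 7) − 38| < 60|y + 9|/(2·1) = 30|y + 9|, which is < ε once |y + 9| < (1/30)ε.
Take δ = min(1, (1/30)ε). Then 0 < |y + 9| < δ forces both bounds, so |(8y - 4)/(y + 7) − 38| < ε.

δ = min(1, (1/30)ε)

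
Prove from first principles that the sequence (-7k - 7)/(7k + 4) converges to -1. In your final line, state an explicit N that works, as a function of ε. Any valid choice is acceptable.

Fix ε > 0. For k ≥ 1, |(-7k - 7)/(7k + 4) + 1| = |-21|/(7(7k + 4)) = 21/(7(7k + 4)).
Since 7k + 4 ≥ 7k for k ≥ 1, this is ≤ 21/(7·7k) = (3/7)/k.
So |(-7k - 7)/(7k + 4) + 1| < ε whenever k > (3/7)/ε.
Take N = (3/7)/ε. If k > N then |(-7k - 7)/(7k + 4) + 1| ≤ (3/7)/k < ε.

N = (3/7)/ε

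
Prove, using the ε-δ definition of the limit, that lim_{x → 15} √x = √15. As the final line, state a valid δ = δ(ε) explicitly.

Fix ε > 0. We want δ > 0 such that 0 < |x − 15| < δ implies |√x − √15| < ε.
Rationalise: √x − √15 = (x − 15)/(√x + √15), so |√x − √15| = |x − 15|/(√x + √15).
Restrict δ ≤ 15 so that |x − 15| < 15 forces x > 0, and then √x + √15 > √15.
Hence |√x − √15| < |x − 15|/√15, which is < ε once |x − 15| < √15·ε.
Take δ = min(15, √15·ε). If 0 < |x − 15| < δ then x > 0 and |√x − √15| < |x − 15|/√15 < ε.

δ = min(15, √15·ε)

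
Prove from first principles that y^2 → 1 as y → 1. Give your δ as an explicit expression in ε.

δ = min(1, ε/3)

Let ε > 0. We seek δ > 0 with 0 < |y − 1| < δ ⇒ |y^2 − 1| < ε.
Factor: y^2 − 1 = (y − 1)(y + 1), so |y^2 − 1| = |y − 1|·|y + 1|.
Restrict δ ≤ 1. Then |y − 1| < 1 gives |y| < 2, so by the triangle inequality |y + 1| ≤ 2 + 1 = 3.
Hence |y^2 − 1| ≤ 3|y − 1|, which is < ε once |y − 1| < ε/3.
Take δ = min(1, ε/3). If 0 < |y − 1| < δ then both bounds hold and |y^2 − 1| ≤ 3|y − 1| < 3·(ε/3) = ε.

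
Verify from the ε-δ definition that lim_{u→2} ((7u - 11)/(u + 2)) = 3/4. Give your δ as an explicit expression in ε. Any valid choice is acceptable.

Let ε > 0. We want δ > 0 with 0 < |u − 2| < δ ⇒ |(7u - 11)/(u + 2) − (3/4)| < ε.
Combining over a common denominator, (7u - 11)/(u + 2) − (3/4) = [(7u - 11)·4 − 3·(u + 2)] / [4·(u + 2)] = 25(u − 2) / (4(u + 2)).
So |(7u - 11)/(u + 2) − (3/4)| = 25|u − 2| / (4·|u + 2|).
Restrict δ ≤ 2. Then |u − 2| < 2 gives |u + 2| = |(u − 2) + 4| ≥ 4 − 2 = 2.
Hence |(7u - 11)/(u + 2) − (3/4)| < 25|u − 2|/(4·2) = (25/8)|u − 2|, which is < ε once |u − 2| < (8/25)ε.
Take δ = min(2, (8/25)ε). Then 0 < |u − 2| < δ forces both bounds, so |(7u - 11)/(u + 2) − (3/4)| < ε.

δ = min(2, (8/25)ε)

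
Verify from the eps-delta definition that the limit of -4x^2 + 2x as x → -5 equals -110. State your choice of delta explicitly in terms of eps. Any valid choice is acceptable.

Let eps > 0 be given. We want delta > 0 such that 0 < |x + 5| < delta implies |(-4x^2 + 2x) + 110| < eps.
(-4x^2 + 2x) + 110 = -4x^2 + 2x + 110 = (x + 5)(-4x + 22).
So |(-4x^2 + 2x) + 110| = |x + 5|·|-4x + 22|.
Require delta ≤ 1. Then |x + 5| < 1 gives |x| < 6, and by the triangle inequality |-4x + 22| ≤ 4·6 + 22 = 46.
Hence |(-4x^2 + 2x) + 110| ≤ 46|x + 5| < eps provided |x + 5| < eps/46.
Choosing delta = min(1, eps/46) ensures both conditions, hence |(-4x^2 + 2x) + 110| < eps.

delta = min(1, eps/46)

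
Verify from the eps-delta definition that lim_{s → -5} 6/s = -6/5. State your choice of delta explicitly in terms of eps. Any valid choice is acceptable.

Fix eps > 0. We seek delta > 0 such that 0 < |s + 5| < delta implies |6/s + 6/5| < eps.
|6/s + 6/5| = 6·|-5 − s|/(5·|s|) = 6|s + 5|/(5|s|).
Require delta ≤ 5/2 so that |s| > 5 − 5/2 = 5/2, hence 5|s| > 25/2.
Then |6/s + 6/5| < 6|s + 5|/(25/2), which is < eps when |s + 5| < (25/12)eps.
Take delta = min(5/2, (25/12)eps). Then 0 < |s + 5| < delta gives both |s + 5| < 5/2 and |s + 5| < (25/12)eps, so |6/s + 6/5| < eps.

delta = min(5/2, (25/12)eps)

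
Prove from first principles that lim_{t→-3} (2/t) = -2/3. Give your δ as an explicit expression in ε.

δ = min(3/2, (9/4)ε)

Let ε > 0 be given. We seek δ > 0 such that 0 < |t + 3| < δ implies |2/t + 2/3| < ε.
|2/t + 2/3| = 2·|-3 − t|/(3·|t|) = 2|t + 3|/(3|t|).
Require δ ≤ 3/2 so that |t| > 3 − 3/2 = 3/2, hence 3|t| > 9/2.
Then |2/t + 2/3| < 2|t + 3|/(9/2), which is < ε when |t + 3| < (9/4)ε.
Take δ = min(3/2, (9/4)ε). Then 0 < |t + 3| < δ gives both |t + 3| < 3/2 and |t + 3| < (9/4)ε, so |2/t + 2/3| < ε.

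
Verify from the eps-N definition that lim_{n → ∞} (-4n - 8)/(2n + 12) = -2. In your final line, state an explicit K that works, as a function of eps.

Let eps > 0 be given. For n ≥ 1, |(-4n - 8)/(2n + 12) + 2| = |32|/(2(2n + 12)) = 32/(2(2n + 12)).
Since 2n + 12 ≥ 2n for n ≥ 1, this is ≤ 32/(2·2n) = 8/n.
So |(-4n - 8)/(2n + 12) + 2| < eps whenever n > 8/eps.
Take K = 8/eps. If n > K then |(-4n - 8)/(2n + 12) + 2| ≤ 8/n < eps.

K = 8/eps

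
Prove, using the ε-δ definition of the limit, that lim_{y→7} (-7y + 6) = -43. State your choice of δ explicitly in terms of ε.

Fix ε > 0. We need δ > 0 so that 0 < |y − 7| < δ implies |(-7y + 6) + 43| < ε.
Since (-7y + 6) + 43 = -7(y − 7), we have |(-7y + 6) + 43| = 7|y − 7|.
So 7|y − 7| < ε exactly when |y − 7| < ε/7.
Take δ = ε/7. If 0 < |y − 7| < δ then |(-7y + 6) + 43| = 7|y − 7| < 7·(ε/7) = ε.

δ = ε/7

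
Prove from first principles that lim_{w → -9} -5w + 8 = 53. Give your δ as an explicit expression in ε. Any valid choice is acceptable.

Fix ε > 0. We need δ > 0 so that 0 < |w + 9| < δ implies |(-5w + 8) − 53| < ε.
|(-5w + 8) − 53| = |-5w - 45| = 5|w + 9|.
So 5|w + 9| < ε exactly when |w + 9| < ε/5.
Take δ = ε/5. If 0 < |w + 9| < δ then |(-5w + 8) − 53| = 5|w + 9| < 5·(ε/5) = ε.

δ = ε/5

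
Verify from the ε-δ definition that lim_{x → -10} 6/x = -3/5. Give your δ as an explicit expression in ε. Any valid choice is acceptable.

δ = min(5, (25/3)ε)

Suppose ε > 0. We seek δ > 0 such that 0 < |x + 10| < δ implies |6/x + 3/5| < ε.
|6/x + 3/5| = 6·|-10 − x|/(10·|x|) = 6|x + 10|/(10|x|).
Require δ ≤ 5 so that |x| > 10 − 5 = 5, hence 10|x| > 50.
Then |6/x + 3/5| < 6|x + 10|/50, which is < ε when |x + 10| < (25/3)ε.
Take δ = min(5, (25/3)ε). Then 0 < |x + 10| < δ gives both |x + 10| < 5 and |x + 10| < (25/3)ε, so |6/x + 3/5| < ε.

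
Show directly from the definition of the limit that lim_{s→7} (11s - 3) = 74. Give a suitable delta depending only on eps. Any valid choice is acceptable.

delta = eps/11

Let eps > 0. We need delta > 0 so that 0 < |s − 7| < delta implies |(11s - 3) − 74| < eps.
|(11s - 3) − 74| = |11s - 77| = 11|s − 7|.
So 11|s − 7| < eps exactly when |s − 7| < eps/11.
Take delta = eps/11. If 0 < |s − 7| < delta then |(11s - 3) − 74| = 11|s − 7| < 11·(eps/11) = eps.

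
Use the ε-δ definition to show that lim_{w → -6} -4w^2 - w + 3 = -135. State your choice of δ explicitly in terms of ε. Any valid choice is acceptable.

Fix ε > 0. We want δ > 0 such that 0 < |w + 6| < δ implies |(-4w^2 - w + 3) + 135| < ε.
(-4w^2 - w + 3) + 135 = -4w^2 - w + 138 = (w + 6)(-4w + 23).
So |(-4w^2 - w + 3) + 135| = |w + 6|·|-4w + 23|.
Require δ ≤ 1. Then |w + 6| < 1 gives |w| < 7, and by the triangle inequality |-4w + 23| ≤ 4·7 + 23 = 51.
Hence |(-4w^2 - w + 3) + 135| ≤ 51|w + 6| < ε provided |w + 6| < ε/51.
Choosing δ = min(1, ε/51) ensures both conditions, hence |(-4w^2 - w + 3) + 135| < ε.

δ = min(1, ε/51)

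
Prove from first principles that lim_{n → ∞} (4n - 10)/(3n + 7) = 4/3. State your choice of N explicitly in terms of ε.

Suppose ε > 0. For n ≥ 1, |(4n - 10)/(3n + 7) − (4/3)| = |-58|/(3(3n + 7)) = 58/(3(3n + 7)).
Since 3n + 7 ≥ 3n for n ≥ 1, this is ≤ 58/(3·3n) = (58/9)/n.
So |(4n - 10)/(3n + 7) − (4/3)| < ε whenever n > (58/9)/ε.
Take N = (58/9)/ε. If n > N then |(4n - 10)/(3n + 7) − (4/3)| ≤ (58/9)/n < ε.

N = (58/9)/ε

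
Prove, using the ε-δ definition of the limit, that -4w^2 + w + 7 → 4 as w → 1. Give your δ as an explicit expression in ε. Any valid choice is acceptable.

Let ε > 0. We want δ > 0 such that 0 < |w − 1| < δ implies |(-4w^2 + w + 7) − 4| < ε.
(-4w^2 + w + 7) − 4 = -4w^2 + w + 3 = (w − 1)(-4w - 3).
So |(-4w^2 + w + 7) − 4| = |w − 1|·|-4w - 3|.
Require δ ≤ 1. Then |w − 1| < 1 gives |w| < 2, and by the triangle inequality |-4w - 3| ≤ 4·2 + 3 = 11.
Hence |(-4w^2 + w + 7) − 4| ≤ 11|w − 1| < ε provided |w − 1| < ε/11.
Take δ = min(1, ε/11). Then 0 < |w − 1| < δ gives both |w − 1| < 1 and |w − 1| < ε/11, so |(-4w^2 + w + 7) − 4| < ε.

δ = min(1, ε/11)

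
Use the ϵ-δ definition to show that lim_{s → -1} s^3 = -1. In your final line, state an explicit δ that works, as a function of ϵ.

δ = min(1, ϵ/7)

Let ϵ > 0 be given. We seek δ > 0 with 0 < |s + 1| < δ ⇒ |s^3 + 1| < ϵ.
Factor: s^3 + 1 = (s + 1)(s^2 - s + 1), so |s^3 + 1| = |s + 1|·|s^2 - s + 1|.
Restrict δ ≤ 1. Then |s + 1| < 1 gives |s| < 2, so by the triangle inequality |s^2 - s + 1| ≤ 2^2 + 2 + 1 = 7.
Hence |s^3 + 1| ≤ 7|s + 1|, which is < ϵ once |s + 1| < ϵ/7.
Take δ = min(1, ϵ/7). If 0 < |s + 1| < δ then both bounds hold and |s^3 + 1| ≤ 7|s + 1| < 7·(ϵ/7) = ϵ.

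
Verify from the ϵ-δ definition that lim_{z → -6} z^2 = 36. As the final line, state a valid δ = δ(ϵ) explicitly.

δ = min(1, ϵ/13)

Let ϵ > 0. We seek δ > 0 with 0 < |z + 6| < δ ⇒ |z^2 − 36| < ϵ.
Factor: z^2 − 36 = (z + 6)(z - 6), so |z^2 − 36| = |z + 6|·|z - 6|.
Impose δ ≤ 1 so that |z| < 7; then |z - 6| ≤ 13.
Hence |z^2 − 36| ≤ 13|z + 6|, which is < ϵ once |z + 6| < ϵ/13.
Take δ = min(1, ϵ/13). If 0 < |z + 6| < δ then both bounds hold and |z^2 − 36| ≤ 13|z + 6| < 13·(ϵ/13) = ϵ.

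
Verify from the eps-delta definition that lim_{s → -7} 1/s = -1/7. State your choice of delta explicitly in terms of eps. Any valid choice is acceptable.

Let eps > 0 be given. We seek delta > 0 such that 0 < |s + 7| < delta implies |1/s + 1/7| < eps.
|1/s + 1/7| = |-7 − s|/(7·|s|) = |s + 7|/(7|s|).
Require delta ≤ 7/2 so that |s| > 7 − 7/2 = 7/2, hence 7|s| > 49/2.
Then |1/s + 1/7| < |s + 7|/(49/2), which is < eps when |s + 7| < (49/2)eps.
Take delta = min(7/2, (49/2)eps). Then 0 < |s + 7| < delta gives both |s + 7| < 7/2 and |s + 7| < (49/2)eps, so |1/s + 1/7| < eps.

delta = min(7/2, (49/2)eps)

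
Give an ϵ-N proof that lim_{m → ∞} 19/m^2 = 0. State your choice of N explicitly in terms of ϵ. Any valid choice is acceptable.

Let ϵ > 0 be given. For m ≥ 1, |19/m^2 − 0| = 19/m^2.
19/m^2 < ϵ ⇔ m^2 > 19/ϵ ⇔ m > (19/ϵ)^{1/2}.
Take N = (19/ϵ)^{1/2}. Then m > N implies 19/m^2 < ϵ.

N = (19/ϵ)^{1/2}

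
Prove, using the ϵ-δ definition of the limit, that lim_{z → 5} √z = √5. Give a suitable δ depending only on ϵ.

Fix ϵ > 0. We want δ > 0 such that 0 < |z − 5| < δ implies |√z − √5| < ϵ.
Rationalise: √z − √5 = (z − 5)/(√z + √5), so |√z − √5| = |z − 5|/(√z + √5).
Restrict δ ≤ 5 so that |z − 5| < 5 forces z > 0, and then √z + √5 > √5.
Hence |√z − √5| < |z − 5|/√5, which is < ϵ once |z − 5| < √5·ϵ.
Take δ = min(5, √5·ϵ). If 0 < |z − 5| < δ then z > 0 and |√z − √5| < |z − 5|/√5 < ϵ.

δ = min(5, √5·ϵ)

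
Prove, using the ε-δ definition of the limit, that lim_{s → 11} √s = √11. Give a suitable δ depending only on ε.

Fix ε > 0. We want δ > 0 such that 0 < |s − 11| < δ implies |√s − √11| < ε.
Multiplying by the conjugate, |√s − √11| = |s − 11|/(√s + √11).
Restrict δ ≤ 11 so that |s − 11| < 11 forces s > 0, and then √s + √11 > √11.
Hence |√s − √11| < |s − 11|/√11, which is < ε once |s − 11| < √11·ε.
Take δ = min(11, √11·ε). If 0 < |s − 11| < δ then s > 0 and |√s − √11| < |s − 11|/√11 < ε.

δ = min(11, √11·ε)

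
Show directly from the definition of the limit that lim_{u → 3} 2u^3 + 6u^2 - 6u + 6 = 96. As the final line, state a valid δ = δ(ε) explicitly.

δ = min(1, ε/110)

Suppose ε > 0. We want δ > 0 such that 0 < |u − 3| < δ implies |(2u^3 + 6u^2 - 6u + 6) − 96| < ε.
(2u^3 + 6u^2 - 6u + 6) − 96 = 2u^3 + 6u^2 - 6u - 90 = (u − 3)(2u^2 + 12u + 30).
So |(2u^3 + 6u^2 - 6u + 6) − 96| = |u − 3|·|2u^2 + 12u + 30|.
Assume first that |u − 3| < 1, so |u| < 4. Then |2u^2 + 12u + 30| ≤ 2·4^2 + 12·4 + 30 = 110.
Hence |(2u^3 + 6u^2 - 6u + 6) − 96| ≤ 110|u − 3| < ε provided |u − 3| < ε/110.
Choosing δ = min(1, ε/110) ensures both conditions, hence |(2u^3 + 6u^2 - 6u + 6) − 96| < ε.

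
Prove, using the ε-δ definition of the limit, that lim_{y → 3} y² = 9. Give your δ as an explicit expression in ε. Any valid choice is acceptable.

Let ε > 0 be given. We seek δ > 0 with 0 < |y − 3| < δ ⇒ |y² − 9| < ε.
Factor: y² − 9 = (y − 3)(y + 3), so |y² − 9| = |y − 3|·|y + 3|.
Restrict δ ≤ 2. Then |y − 3| < 2 gives |y| < 5, so by the triangle inequality |y + 3| ≤ 5 + 3 = 8.
Hence |y² − 9| ≤ 8|y − 3|, which is < ε once |y − 3| < ε/8.
Take δ = min(2, ε/8). If 0 < |y − 3| < δ then both bounds hold and |y² − 9| ≤ 8|y − 3| < 8·(ε/8) = ε.

δ = min(2, ε/8)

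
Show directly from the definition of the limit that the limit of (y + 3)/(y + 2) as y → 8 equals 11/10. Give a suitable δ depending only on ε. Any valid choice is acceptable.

Fix ε > 0. We want δ > 0 with 0 < |y − 8| < δ ⇒ |(y + 3)/(y + 2) − (11/10)| < ε.
Combining over a common denominator, (y + 3)/(y + 2) − (11/10) = [(y + 3)·10 − 11·(y + 2)] / [10·(y + 2)] = -1(y − 8) / (10(y + 2)).
So |(y + 3)/(y + 2) − (11/10)| = |y − 8| / (10·|y + 2|).
Require δ ≤ 5, so |y + 2| ≥ |10| − |y − 8| > 10 − 5 = 5.
Hence |(y + 3)/(y + 2) − (11/10)| < |y − 8|/(10·5) = (1/50)|y − 8|, which is < ε once |y − 8| < 50ε.
Take δ = min(5, 50ε). Then 0 < |y − 8| < δ forces both bounds, so |(y + 3)/(y + 2) − (11/10)| < ε.

δ = min(5, 50ε)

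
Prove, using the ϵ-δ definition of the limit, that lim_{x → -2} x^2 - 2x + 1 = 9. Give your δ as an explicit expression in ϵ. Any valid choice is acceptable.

δ = min(2, ϵ/8)

Suppose ϵ > 0. We want δ > 0 such that 0 < |x + 2| < δ implies |(x^2 - 2x + 1) − 9| < ϵ.
(x^2 - 2x + 1) − 9 = x^2 - 2x - 8 = (x + 2)(x - 4).
So |(x^2 - 2x + 1) − 9| = |x + 2|·|x - 4|.
Assume first that |x + 2| < 2, so |x| < 4. Then |x - 4| ≤ 4 + 4 = 8.
Hence |(x^2 - 2x + 1) − 9| ≤ 8|x + 2| < ϵ provided |x + 2| < ϵ/8.
Take δ = min(2, ϵ/8). Then 0 < |x + 2| < δ gives both |x + 2| < 2 and |x + 2| < ϵ/8, so |(x^2 - 2x + 1) − 9| < ϵ.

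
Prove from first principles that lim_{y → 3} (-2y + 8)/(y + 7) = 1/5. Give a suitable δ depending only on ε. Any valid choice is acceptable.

Let ε > 0 be given. We want δ > 0 with 0 < |y − 3| < δ ⇒ |(-2y + 8)/(y + 7) − (1/5)| < ε.
Combining over a common denominator, (-2y + 8)/(y + 7) − (1/5) = [(-2y + 8)·10 − 2·(y + 7)] / [10·(y + 7)] = -22(y − 3) / (10(y + 7)).
So |(-2y + 8)/(y + 7) − (1/5)| = 22|y − 3| / (10·|y + 7|).
Require δ ≤ 5, so |y + 7| ≥ |10| − |y − 3| > 10 − 5 = 5.
Hence |(-2y + 8)/(y + 7) − (1/5)| < 22|y − 3|/(10·5) = (11/25)|y − 3|, which is < ε once |y − 3| < (25/11)ε.
Take δ = min(5, (25/11)ε). Then 0 < |y − 3| < δ forces both bounds, so |(-2y + 8)/(y + 7) − (1/5)| < ε.

δ = min(5, (25/11)ε)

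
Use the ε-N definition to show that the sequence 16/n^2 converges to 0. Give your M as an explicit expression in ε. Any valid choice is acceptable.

Fix ε > 0. For n ≥ 1, |16/n^2 − 0| = 16/n^2.
16/n^2 < ε ⇔ n^2 > 16/ε ⇔ n > (16/ε)^{1/2}.
Take M = (16/ε)^{1/2}. Then n > M implies 16/n^2 < ε.

M = (16/ε)^{1/2}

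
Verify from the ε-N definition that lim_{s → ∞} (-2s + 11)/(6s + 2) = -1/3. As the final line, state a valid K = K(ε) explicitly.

Let ε > 0. We seek K > 0 such that s > K implies |(-2s + 11)/(6s + 2) + 1/3| < ε.
(-2s + 11)/(6s + 2) + 1/3 = (6(-2s + 11) − (-2)(6s + 2)) / (6(6s + 2)) = 70/(6(6s + 2)).
For s > 0 we have 6s + 2 > 6s, so |(-2s + 11)/(6s + 2) + 1/3| = 70/(6(6s + 2)) < 70/(6·6s) = (35/18)/s.
Thus |(-2s + 11)/(6s + 2) + 1/3| < ε whenever s > (35/18)/ε.
Take K = (35/18)/ε. If s > K then |(-2s + 11)/(6s + 2) + 1/3| < (35/18)/s < ε.

K = (35/18)/ε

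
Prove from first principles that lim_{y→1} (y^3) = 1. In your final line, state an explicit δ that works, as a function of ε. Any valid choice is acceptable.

δ = min(2, ε/13)

Fix ε > 0. We seek δ > 0 with 0 < |y − 1| < δ ⇒ |y^3 − 1| < ε.
Factor: y^3 − 1 = (y − 1)(y^2 + y + 1), so |y^3 − 1| = |y − 1|·|y^2 + y + 1|.
Impose δ ≤ 2 so that |y| < 3; then |y^2 + y + 1| ≤ 13.
Hence |y^3 − 1| ≤ 13|y − 1|, which is < ε once |y − 1| < ε/13.
Take δ = min(2, ε/13). If 0 < |y − 1| < δ then both bounds hold and |y^3 − 1| ≤ 13|y − 1| < 13·(ε/13) = ε.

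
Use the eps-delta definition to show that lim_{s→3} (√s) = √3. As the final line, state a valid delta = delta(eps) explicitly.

delta = min(3, √3·eps)

Suppose eps > 0. We want delta > 0 such that 0 < |s − 3| < delta implies |√s − √3| < eps.
Rationalise: √s − √3 = (s − 3)/(√s + √3), so |√s − √3| = |s − 3|/(√s + √3).
Restrict delta ≤ 3 so that |s − 3| < 3 forces s > 0, and then √s + √3 > √3.
Hence |√s − √3| < |s − 3|/√3, which is < eps once |s − 3| < √3·eps.
Take delta = min(3, √3·eps). If 0 < |s − 3| < delta then s > 0 and |√s − √3| < |s − 3|/√3 < eps.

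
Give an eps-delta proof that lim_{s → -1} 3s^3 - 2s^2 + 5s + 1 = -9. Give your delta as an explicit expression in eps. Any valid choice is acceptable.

delta = min(1, eps/32)

Fix eps > 0. We want delta > 0 such that 0 < |s + 1| < delta implies |(3s^3 - 2s^2 + 5s + 1) + 9| < eps.
(3s^3 - 2s^2 + 5s + 1) + 9 = 3s^3 - 2s^2 + 5s + 10 = (s + 1)(3s^2 - 5s + 10).
So |(3s^3 - 2s^2 + 5s + 1) + 9| = |s + 1|·|3s^2 - 5s + 10|.
Require delta ≤ 1. Then |s + 1| < 1 gives |s| < 2, and by the triangle inequality |3s^2 - 5s + 10| ≤ 3·2^2 + 5·2 + 10 = 32.
Hence |(3s^3 - 2s^2 + 5s + 1) + 9| ≤ 32|s + 1| < eps provided |s + 1| < eps/32.
Take delta = min(1, eps/32). Then 0 < |s + 1| < delta gives both |s + 1| < 1 and |s + 1| < eps/32, so |(3s^3 - 2s^2 + 5s + 1) + 9| < eps.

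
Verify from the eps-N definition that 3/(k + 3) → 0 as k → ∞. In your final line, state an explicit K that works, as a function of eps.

Let eps > 0. For k ≥ 1, |3/(k + 3) − 0| = 3/(k + 3) ≤ 3/k.
We need 3/k < eps, i.e. k > 3/eps.
Take K = 3/eps. If k > K then |3/(k + 3)| ≤ 3/k < eps.

K = 3/eps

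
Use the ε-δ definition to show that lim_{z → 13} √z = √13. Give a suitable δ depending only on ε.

δ = min(13, √13·ε)

Suppose ε > 0. We want δ > 0 such that 0 < |z − 13| < δ implies |√z − √13| < ε.
Multiplying by the conjugate, |√z − √13| = |z − 13|/(√z + √13).
Restrict δ ≤ 13 so that |z − 13| < 13 forces z > 0, and then √z + √13 > √13.
Hence |√z − √13| < |z − 13|/√13, which is < ε once |z − 13| < √13·ε.
Take δ = min(13, √13·ε). If 0 < |z − 13| < δ then z > 0 and |√z − √13| < |z − 13|/√13 < ε.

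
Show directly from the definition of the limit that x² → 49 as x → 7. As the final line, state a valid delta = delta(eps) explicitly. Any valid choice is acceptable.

delta = min(1, eps/15)

Let eps > 0. We seek delta > 0 with 0 < |x − 7| < delta ⇒ |x² − 49| < eps.
Factor: x² − 49 = (x − 7)(x + 7), so |x² − 49| = |x − 7|·|x + 7|.
Restrict delta ≤ 1. Then |x − 7| < 1 gives |x| < 8, so by the triangle inequality |x + 7| ≤ 8 + 7 = 15.
Hence |x² − 49| ≤ 15|x − 7|, which is < eps once |x − 7| < eps/15.
Take delta = min(1, eps/15). If 0 < |x − 7| < delta then both bounds hold and |x² − 49| ≤ 15|x − 7| < 15·(eps/15) = eps.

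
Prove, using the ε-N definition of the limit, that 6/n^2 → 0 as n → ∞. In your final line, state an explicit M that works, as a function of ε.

M = (6/ε)^{1/2}

Fix ε > 0. For n ≥ 1, |6/n^2 − 0| = 6/n^2.
6/n^2 < ε ⇔ n^2 > 6/ε ⇔ n > (6/ε)^{1/2}.
Take M = (6/ε)^{1/2}. Then n > M implies 6/n^2 < ε.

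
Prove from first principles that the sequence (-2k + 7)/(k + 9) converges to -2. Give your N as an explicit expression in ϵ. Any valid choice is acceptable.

N = 25/ϵ

Let ϵ > 0 be given. For k ≥ 1, |(-2k + 7)/(k + 9) + 2| = |25|/((k + 9)) = 25/((k + 9)).
Since k + 9 ≥ k for k ≥ 1, this is ≤ 25/(k) = 25/k.
So |(-2k + 7)/(k + 9) + 2| < ϵ whenever k > 25/ϵ.
Take N = 25/ϵ. If k > N then |(-2k + 7)/(k + 9) + 2| ≤ 25/k < ϵ.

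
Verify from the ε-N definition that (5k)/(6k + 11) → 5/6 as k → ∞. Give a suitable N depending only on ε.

Let ε > 0. For k ≥ 1, |(5k)/(6k + 11) − (5/6)| = |-55|/(6(6k + 11)) = 55/(6(6k + 11)).
Since 6k + 11 ≥ 6k for k ≥ 1, this is ≤ 55/(6·6k) = (55/36)/k.
So |(5k)/(6k + 11) − (5/6)| < ε whenever k > (55/36)/ε.
Take N = (55/36)/ε. If k > N then |(5k)/(6k + 11) − (5/6)| ≤ (55/36)/k < ε.

N = (55/36)/ε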